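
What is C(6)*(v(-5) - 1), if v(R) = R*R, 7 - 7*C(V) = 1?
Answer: 144/7 ≈ 20.571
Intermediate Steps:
C(V) = 6/7 (C(V) = 1 - ⅐*1 = 1 - ⅐ = 6/7)
v(R) = R²
C(6)*(v(-5) - 1) = 6*((-5)² - 1)/7 = 6*(25 - 1)/7 = (6/7)*24 = 144/7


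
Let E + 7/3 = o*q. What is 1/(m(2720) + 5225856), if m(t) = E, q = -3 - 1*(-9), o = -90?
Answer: 3/15675941 ≈ 1.9138e-7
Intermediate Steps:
q = 6 (q = -3 + 9 = 6)
E = -1627/3 (E = -7/3 - 90*6 = -7/3 - 540 = -1627/3 ≈ -542.33)
m(t) = -1627/3
1/(m(2720) + 5225856) = 1/(-1627/3 + 5225856) = 1/(15675941/3) = 3/15675941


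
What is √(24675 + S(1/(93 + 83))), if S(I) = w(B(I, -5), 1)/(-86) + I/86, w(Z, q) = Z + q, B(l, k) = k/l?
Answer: √353459187730/3784 ≈ 157.12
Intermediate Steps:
S(I) = -1/86 + I/86 + 5/(86*I) (S(I) = (-5/I + 1)/(-86) + I/86 = (1 - 5/I)*(-1/86) + I*(1/86) = (-1/86 + 5/(86*I)) + I/86 = -1/86 + I/86 + 5/(86*I))
√(24675 + S(1/(93 + 83))) = √(24675 + (5 + (1/(93 + 83))² - 1/(93 + 83))/(86*(1/(93 + 83)))) = √(24675 + (5 + (1/176)² - 1/176)/(86*(1/176))) = √(24675 + (5 + (1/176)² - 1*1/176)/(86*(1/176))) = √(24675 + (1/86)*176*(5 + 1/30976 - 1/176)) = √(24675 + (1/86)*176*(154705/30976)) = √(24675 + 154705/15136) = √(373635505/15136) = √353459187730/3784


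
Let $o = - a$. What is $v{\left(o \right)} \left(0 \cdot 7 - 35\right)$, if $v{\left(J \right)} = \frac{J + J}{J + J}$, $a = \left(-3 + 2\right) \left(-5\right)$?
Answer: $-35$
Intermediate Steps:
$a = 5$ ($a = \left(-1\right) \left(-5\right) = 5$)
$o = -5$ ($o = \left(-1\right) 5 = -5$)
$v{\left(J \right)} = 1$ ($v{\left(J \right)} = \frac{2 J}{2 J} = 2 J \frac{1}{2 J} = 1$)
$v{\left(o \right)} \left(0 \cdot 7 - 35\right) = 1 \left(0 \cdot 7 - 35\right) = 1 \left(0 - 35\right) = 1 \left(-35\right) = -35$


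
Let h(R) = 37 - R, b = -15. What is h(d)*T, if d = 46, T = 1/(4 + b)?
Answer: 9/11 ≈ 0.81818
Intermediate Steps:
T = -1/11 (T = 1/(4 - 15) = 1/(-11) = -1/11 ≈ -0.090909)
h(d)*T = (37 - 1*46)*(-1/11) = (37 - 46)*(-1/11) = -9*(-1/11) = 9/11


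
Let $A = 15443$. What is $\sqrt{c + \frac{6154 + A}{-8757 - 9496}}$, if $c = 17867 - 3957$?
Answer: $\frac{\sqrt{4634028435149}}{18253} \approx 117.94$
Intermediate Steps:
$c = 13910$ ($c = 17867 - 3957 = 13910$)
$\sqrt{c + \frac{6154 + A}{-8757 - 9496}} = \sqrt{13910 + \frac{6154 + 15443}{-8757 - 9496}} = \sqrt{13910 + \frac{21597}{-18253}} = \sqrt{13910 + 21597 \left(- \frac{1}{18253}\right)} = \sqrt{13910 - \frac{21597}{18253}} = \sqrt{\frac{253877633}{18253}} = \frac{\sqrt{4634028435149}}{18253}$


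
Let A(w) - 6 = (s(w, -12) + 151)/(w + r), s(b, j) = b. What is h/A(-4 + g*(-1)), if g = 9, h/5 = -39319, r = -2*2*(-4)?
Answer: -196595/52 ≈ -3780.7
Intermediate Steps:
r = 16 (r = -4*(-4) = 16)
h = -196595 (h = 5*(-39319) = -196595)
A(w) = 6 + (151 + w)/(16 + w) (A(w) = 6 + (w + 151)/(w + 16) = 6 + (151 + w)/(16 + w))
h/A(-4 + g*(-1)) = -196595*(16 + (-4 + 9*(-1)))/(247 + 7*(-4 + 9*(-1))) = -196595*(16 + (-4 - 9))/(247 + 7*(-4 - 9)) = -196595*(16 - 13)/(247 + 7*(-13)) = -196595*3/(247 - 91) = -196595/((1/3)*156) = -196595/52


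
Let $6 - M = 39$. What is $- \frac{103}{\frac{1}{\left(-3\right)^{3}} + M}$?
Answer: $\frac{2781}{892} \approx 3.1177$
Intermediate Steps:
$M = -33$ ($M = 6 - 39 = -33$)
$- \frac{103}{\frac{1}{\left(-3\right)^{3}} + M} = - \frac{103}{\frac{1}{\left(-3\right)^{3}} - 33} = - \frac{103}{\frac{1}{-27} - 33} = - \frac{103}{- \frac{1}{27} - 33} = - \frac{103}{- \frac{892}{27}} = \left(-103\right) \left(- \frac{27}{892}\right) = \frac{2781}{892}$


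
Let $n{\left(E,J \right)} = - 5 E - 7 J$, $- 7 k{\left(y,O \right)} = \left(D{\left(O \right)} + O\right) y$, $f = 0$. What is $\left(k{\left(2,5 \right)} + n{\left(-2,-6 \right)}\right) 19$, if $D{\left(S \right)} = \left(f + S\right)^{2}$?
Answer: $\frac{5776}{7} \approx 825.14$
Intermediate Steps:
$D{\left(S \right)} = S^{2}$ ($D{\left(S \right)} = \left(0 + S\right)^{2} = S^{2}$)
$k{\left(y,O \right)} = - \frac{y \left(O + O^{2}\right)}{7}$ ($k{\left(y,O \right)} = - \frac{\left(O^{2} + O\right) y}{7} = - \frac{\left(O + O^{2}\right) y}{7} = - \frac{y \left(O + O^{2}\right)}{7}$)
$n{\left(E,J \right)} = - 7 J - 5 E$
$\left(k{\left(2,5 \right)} + n{\left(-2,-6 \right)}\right) 19 = \left(\left(- \frac{1}{7}\right) 5 \cdot 2 \left(1 + 5\right) - -52\right) 19 = \left(\left(- \frac{1}{7}\right) 5 \cdot 2 \cdot 6 + \left(42 + 10\right)\right) 19 = \left(- \frac{60}{7} + 52\right) 19 = \frac{304}{7} \cdot 19 = \frac{5776}{7}$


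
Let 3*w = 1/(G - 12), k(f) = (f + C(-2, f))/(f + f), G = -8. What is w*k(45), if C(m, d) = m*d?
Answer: 1/120 ≈ 0.0083333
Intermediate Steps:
C(m, d) = d*m
k(f) = -½ (k(f) = (f + f*(-2))/(f + f) = (f - 2*f)/((2*f)) = (-f)*(1/(2*f)) = -½)
w = -1/60 (w = 1/(3*(-8 - 12)) = (⅓)/(-20) = (⅓)*(-1/20) = -1/60 ≈ -0.016667)
w*k(45) = -1/60*(-½) = 1/120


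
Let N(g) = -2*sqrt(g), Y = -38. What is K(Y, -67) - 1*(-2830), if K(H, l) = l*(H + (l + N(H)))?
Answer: 9865 + 134*I*sqrt(38) ≈ 9865.0 + 826.03*I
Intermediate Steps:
K(H, l) = l*(H + l - 2*sqrt(H)) (K(H, l) = l*(H + (l - 2*sqrt(H))) = l*(H + l - 2*sqrt(H)))
K(Y, -67) - 1*(-2830) = -67*(-38 - 67 - 2*I*sqrt(38)) - 1*(-2830) = -67*(-38 - 67 - 2*I*sqrt(38)) + 2830 = -67*(-105 - 2*I*sqrt(38)) + 2830 = (7035 + 134*I*sqrt(38)) + 2830 = 9865 + 134*I*sqrt(38)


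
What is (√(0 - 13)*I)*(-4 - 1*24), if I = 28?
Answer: -784*I*√13 ≈ -2826.8*I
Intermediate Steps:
(√(0 - 13)*I)*(-4 - 1*24) = (√(0 - 13)*28)*(-4 - 1*24) = (√(-13)*28)*(-4 - 24) = ((I*√13)*28)*(-28) = (28*I*√13)*(-28) = -784*I*√13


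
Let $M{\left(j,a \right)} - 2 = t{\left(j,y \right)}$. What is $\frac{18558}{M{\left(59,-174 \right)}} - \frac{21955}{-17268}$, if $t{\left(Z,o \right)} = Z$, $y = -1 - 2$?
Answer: $\frac{321798799}{1053348} \approx 305.5$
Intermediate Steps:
$y = -3$
$M{\left(j,a \right)} = 2 + j$
$\frac{18558}{M{\left(59,-174 \right)}} - \frac{21955}{-17268} = \frac{18558}{2 + 59} - \frac{21955}{-17268} = \frac{18558}{61} - - \frac{21955}{17268} = 18558 \cdot \frac{1}{61} + \frac{21955}{17268} = \frac{18558}{61} + \frac{21955}{17268} = \frac{321798799}{1053348}$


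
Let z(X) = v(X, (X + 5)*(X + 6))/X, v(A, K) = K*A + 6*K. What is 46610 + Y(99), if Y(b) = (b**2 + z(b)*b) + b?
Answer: 1203110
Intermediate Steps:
v(A, K) = 6*K + A*K (v(A, K) = A*K + 6*K = 6*K + A*K)
z(X) = (6 + X)**2*(5 + X)/X (z(X) = (((X + 5)*(X + 6))*(6 + X))/X = (((5 + X)*(6 + X))*(6 + X))/X = ((6 + X)**2*(5 + X))/X = (6 + X)**2*(5 + X)/X)
Y(b) = b + b**2 + b*(96 + b**2 + 17*b + 180/b) (Y(b) = (b**2 + (96 + b**2 + 17*b + 180/b)*b) + b = (b**2 + b*(96 + b**2 + 17*b + 180/b)) + b = b + b**2 + b*(96 + b**2 + 17*b + 180/b))
46610 + Y(99) = 46610 + (180 + 99**3 + 18*99**2 + 97*99) = 46610 + (180 + 970299 + 18*9801 + 9603) = 46610 + (180 + 970299 + 176418 + 9603) = 46610 + 1156500 = 1203110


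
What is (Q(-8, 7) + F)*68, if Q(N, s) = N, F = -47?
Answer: -3740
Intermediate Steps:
(Q(-8, 7) + F)*68 = (-8 - 47)*68 = -55*68 = -3740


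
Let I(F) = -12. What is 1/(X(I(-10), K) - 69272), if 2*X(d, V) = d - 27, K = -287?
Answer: -2/138583 ≈ -1.4432e-5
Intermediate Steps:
X(d, V) = -27/2 + d/2 (X(d, V) = (d - 27)/2 = (-27 + d)/2 = -27/2 + d/2)
1/(X(I(-10), K) - 69272) = 1/((-27/2 + (½)*(-12)) - 69272) = 1/((-27/2 - 6) - 69272) = 1/(-39/2 - 69272) = 1/(-138583/2) = -2/138583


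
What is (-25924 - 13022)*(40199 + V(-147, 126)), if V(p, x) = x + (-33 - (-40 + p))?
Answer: -1576495134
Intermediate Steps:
V(p, x) = 7 + x - p (V(p, x) = x + (-33 + (40 - p)) = x + (7 - p) = 7 + x - p)
(-25924 - 13022)*(40199 + V(-147, 126)) = (-25924 - 13022)*(40199 + (7 + 126 - 1*(-147))) = -38946*(40199 + (7 + 126 + 147)) = -38946*(40199 + 280) = -38946*40479 = -1576495134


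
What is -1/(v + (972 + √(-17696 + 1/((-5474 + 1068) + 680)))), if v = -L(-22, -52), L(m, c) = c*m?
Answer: 14904/4096867 + 9*I*√3033023662/176165281 ≈ 0.0036379 + 0.0028136*I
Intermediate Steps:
v = -1144 (v = -(-52)*(-22) = -1*1144 = -1144)
-1/(v + (972 + √(-17696 + 1/((-5474 + 1068) + 680)))) = -1/(-1144 + (972 + √(-17696 + 1/((-5474 + 1068) + 680)))) = -1/(-1144 + (972 + √(-17696 + 1/(-4406 + 680)))) = -1/(-1144 + (972 + √(-17696 + 1/(-3726)))) = -1/(-1144 + (972 + √(-17696 - 1/3726))) = -1/(-1144 + (972 + √(-65935297/3726))) = -1/(-1144 + (972 + I*√3033023662/414)) = -1/(-172 + I*√3033023662/414)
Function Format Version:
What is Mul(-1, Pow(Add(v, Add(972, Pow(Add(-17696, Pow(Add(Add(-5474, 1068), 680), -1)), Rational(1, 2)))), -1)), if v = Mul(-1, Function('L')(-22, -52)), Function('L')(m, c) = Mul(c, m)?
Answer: Add(Rational(14904, 4096867), Mul(Rational(9, 176165281), I, Pow(3033023662, Rational(1, 2)))) ≈ Add(0.0036379, Mul(0.0028136, I))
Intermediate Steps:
v = -1144 (v = Mul(-1, Mul(-52, -22)) = Mul(-1, 1144) = -1144)
Mul(-1, Pow(Add(v, Add(972, Pow(Add(-17696, Pow(Add(Add(-5474, 1068), 680), -1)), Rational(1, 2)))), -1)) = Mul(-1, Pow(Add(-1144, Add(972, Pow(Add(-17696, Pow(Add(Add(-5474, 1068), 680), -1)), Rational(1, 2)))), -1)) = Mul(-1, Pow(Add(-1144, Add(972, Pow(Add(-17696, Pow(Add(-4406, 680), -1)), Rational(1, 2)))), -1)) = Mul(-1, Pow(Add(-1144, Add(972, Pow(Add(-17696, Pow(-3726, -1)), Rational(1, 2)))), -1)) = Mul(-1, Pow(Add(-1144, Add(972, Pow(Add(-17696, Rational(-1, 3726)), Rational(1, 2)))), -1)) = Mul(-1, Pow(Add(-1144, Add(972, Pow(Rational(-65935297, 3726), Rational(1, 2)))), -1)) = Mul(-1, Pow(Add(-1144, Add(972, Mul(Rational(1, 414), I, Pow(3033023662, Rational(1, 2))))), -1)) = Mul(-1, Pow(Add(-172, Mul(Rational(1, 414), I, Pow(3033023662, Rational(1, 2)))), -1))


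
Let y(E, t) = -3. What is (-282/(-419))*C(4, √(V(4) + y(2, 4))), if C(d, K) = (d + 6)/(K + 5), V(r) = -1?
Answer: 14100/12151 - 5640*I/12151 ≈ 1.1604 - 0.46416*I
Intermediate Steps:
C(d, K) = (6 + d)/(5 + K)
(-282/(-419))*C(4, √(V(4) + y(2, 4))) = (-282/(-419))*((6 + 4)/(5 + √(-1 - 3))) = (-282*(-1/419))*(10/(5 + √(-4))) = 282*(10/(5 + 2*I))/419 = 282*(((5 - 2*I)/29)*10)/419 = 282*(10*(5 - 2*I)/29)/419 = 2820*(5 - 2*I)/12151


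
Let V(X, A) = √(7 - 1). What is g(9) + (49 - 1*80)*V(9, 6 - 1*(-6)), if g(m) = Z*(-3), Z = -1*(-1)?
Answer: -3 - 31*√6 ≈ -78.934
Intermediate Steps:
Z = 1
V(X, A) = √6
g(m) = -3 (g(m) = 1*(-3) = -3)
g(9) + (49 - 1*80)*V(9, 6 - 1*(-6)) = -3 + (49 - 1*80)*√6 = -3 + (49 - 80)*√6 = -3 - 31*√6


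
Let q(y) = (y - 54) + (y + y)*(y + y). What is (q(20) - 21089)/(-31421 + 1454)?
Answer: 2789/4281 ≈ 0.65148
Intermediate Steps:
q(y) = -54 + y + 4*y² (q(y) = (-54 + y) + (2*y)*(2*y) = (-54 + y) + 4*y² = -54 + y + 4*y²)
(q(20) - 21089)/(-31421 + 1454) = ((-54 + 20 + 4*20²) - 21089)/(-31421 + 1454) = ((-54 + 20 + 4*400) - 21089)/(-29967) = ((-54 + 20 + 1600) - 21089)*(-1/29967) = (1566 - 21089)*(-1/29967) = -19523*(-1/29967) = 2789/4281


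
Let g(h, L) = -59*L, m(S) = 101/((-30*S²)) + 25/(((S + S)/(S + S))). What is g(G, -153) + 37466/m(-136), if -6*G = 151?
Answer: 146010766353/13871899 ≈ 10526.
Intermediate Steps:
G = -151/6 (G = -⅙*151 = -151/6 ≈ -25.167)
m(S) = 25 - 101/(30*S²) (m(S) = 101*(-1/(30*S²)) + 25/(((2*S)/((2*S)))) = -101/(30*S²) + 25/(((2*S)*(1/(2*S)))) = -101/(30*S²) + 25/1 = -101/(30*S²) + 25*1 = -101/(30*S²) + 25 = 25 - 101/(30*S²))
g(G, -153) + 37466/m(-136) = -59*(-153) + 37466/(25 - 101/30/(-136)²) = 9027 + 37466/(25 - 101/30*1/18496) = 9027 + 37466/(25 - 101/554880) = 9027 + 37466/(13871899/554880) = 9027 + 37466*(554880/13871899) = 9027 + 20789134080/13871899 = 146010766353/13871899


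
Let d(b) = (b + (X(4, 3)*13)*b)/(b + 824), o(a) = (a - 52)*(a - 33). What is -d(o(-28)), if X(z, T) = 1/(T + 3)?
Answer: -5795/2139 ≈ -2.7092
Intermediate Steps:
o(a) = (-52 + a)*(-33 + a)
X(z, T) = 1/(3 + T)
d(b) = 19*b/(6*(824 + b)) (d(b) = (b + (13/(3 + 3))*b)/(b + 824) = (b + (13/6)*b)/(824 + b) = (b + ((⅙)*13)*b)/(824 + b) = (b + 13*b/6)/(824 + b) = (19*b/6)/(824 + b) = 19*b/(6*(824 + b)))
-d(o(-28)) = -19*(1716 + (-28)² - 85*(-28))/(6*(824 + (1716 + (-28)² - 85*(-28)))) = -19*(1716 + 784 + 2380)/(6*(824 + (1716 + 784 + 2380))) = -19*4880/(6*(824 + 4880)) = -19*4880/(6*5704) = -1*5795/2139 = -5795/2139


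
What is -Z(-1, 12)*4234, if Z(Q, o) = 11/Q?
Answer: 46574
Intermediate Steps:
-Z(-1, 12)*4234 = -11/(-1)*4234 = -11*(-1)*4234 = -1*(-11)*4234 = 11*4234 = 46574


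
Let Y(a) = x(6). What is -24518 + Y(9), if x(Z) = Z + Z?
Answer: -24506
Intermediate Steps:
x(Z) = 2*Z
Y(a) = 12 (Y(a) = 2*6 = 12)
-24518 + Y(9) = -24518 + 12 = -24506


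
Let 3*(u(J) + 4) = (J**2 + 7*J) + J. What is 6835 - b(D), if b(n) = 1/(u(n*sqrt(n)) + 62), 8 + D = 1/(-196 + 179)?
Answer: 4*(-2933057681*I + 31837430*sqrt(2329))/(-1716491*I + 18632*sqrt(2329)) ≈ 6835.0 - 0.0035295*I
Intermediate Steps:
D = -137/17 (D = -8 + 1/(-196 + 179) = -8 + 1/(-17) = -8 - 1/17 = -137/17 ≈ -8.0588)
u(J) = -4 + J**2/3 + 8*J/3 (u(J) = -4 + ((J**2 + 7*J) + J)/3 = -4 + (J**2 + 8*J)/3 = -4 + (J**2/3 + 8*J/3) = -4 + J**2/3 + 8*J/3)
b(n) = 1/(58 + n**3/3 + 8*n**(3/2)/3) (b(n) = 1/((-4 + (n*sqrt(n))**2/3 + 8*(n*sqrt(n))/3) + 62) = 1/((-4 + (n**(3/2))**2/3 + 8*n**(3/2)/3) + 62) = 1/((-4 + n**3/3 + 8*n**(3/2)/3) + 62) = 1/(58 + n**3/3 + 8*n**(3/2)/3))
6835 - b(D) = 6835 - 3/(174 + (-137/17)**3 + 8*(-137/17)**(3/2)) = 6835 - 3/(174 - 2571353/4913 + 8*(-137*I*sqrt(2329)/289)) = 6835 - 3/(174 - 2571353/4913 - 1096*I*sqrt(2329)/289) = 6835 - 3/(-1716491/4913 - 1096*I*sqrt(2329)/289)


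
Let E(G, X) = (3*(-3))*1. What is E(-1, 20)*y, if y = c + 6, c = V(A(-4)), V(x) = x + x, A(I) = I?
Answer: 18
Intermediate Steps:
E(G, X) = -9 (E(G, X) = -9*1 = -9)
V(x) = 2*x
c = -8 (c = 2*(-4) = -8)
y = -2 (y = -8 + 6 = -2)
E(-1, 20)*y = -9*(-2) = 18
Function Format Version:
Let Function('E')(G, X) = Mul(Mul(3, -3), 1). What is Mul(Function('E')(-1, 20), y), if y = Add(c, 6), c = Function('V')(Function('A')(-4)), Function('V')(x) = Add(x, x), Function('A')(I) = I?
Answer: 18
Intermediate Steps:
Function('E')(G, X) = -9 (Function('E')(G, X) = Mul(-9, 1) = -9)
Function('V')(x) = Mul(2, x)
c = -8 (c = Mul(2, -4) = -8)
y = -2 (y = Add(-8, 6) = -2)
Mul(Function('E')(-1, 20), y) = Mul(-9, -2) = 18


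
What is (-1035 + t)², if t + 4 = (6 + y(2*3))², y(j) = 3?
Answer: 917764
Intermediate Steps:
t = 77 (t = -4 + (6 + 3)² = -4 + 9² = -4 + 81 = 77)
(-1035 + t)² = (-1035 + 77)² = (-958)² = 917764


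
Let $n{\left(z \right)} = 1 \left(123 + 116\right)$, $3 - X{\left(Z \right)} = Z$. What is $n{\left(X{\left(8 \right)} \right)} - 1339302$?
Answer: $-1339063$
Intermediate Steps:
$X{\left(Z \right)} = 3 - Z$
$n{\left(z \right)} = 239$ ($n{\left(z \right)} = 1 \cdot 239 = 239$)
$n{\left(X{\left(8 \right)} \right)} - 1339302 = 239 - 1339302 = -1339063$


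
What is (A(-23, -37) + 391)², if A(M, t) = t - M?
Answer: 142129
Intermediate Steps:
(A(-23, -37) + 391)² = ((-37 - 1*(-23)) + 391)² = ((-37 + 23) + 391)² = (-14 + 391)² = 377² = 142129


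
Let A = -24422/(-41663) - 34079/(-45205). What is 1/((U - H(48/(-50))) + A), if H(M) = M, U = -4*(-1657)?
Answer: 9416879575/62436737176927 ≈ 0.00015082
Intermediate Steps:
U = 6628
A = 2523829887/1883375915 (A = -24422*(-1/41663) - 34079*(-1/45205) = 24422/41663 + 34079/45205 = 2523829887/1883375915 ≈ 1.3401)
1/((U - H(48/(-50))) + A) = 1/((6628 - 48/(-50)) + 2523829887/1883375915) = 1/((6628 - 48*(-1)/50) + 2523829887/1883375915) = 1/((6628 - 1*(-24/25)) + 2523829887/1883375915) = 1/((6628 + 24/25) + 2523829887/1883375915) = 1/(165724/25 + 2523829887/1883375915) = 1/(62436737176927/9416879575) = 9416879575/62436737176927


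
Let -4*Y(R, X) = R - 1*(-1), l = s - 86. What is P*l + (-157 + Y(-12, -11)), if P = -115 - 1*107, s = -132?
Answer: 192967/4 ≈ 48242.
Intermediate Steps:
l = -218 (l = -132 - 86 = -218)
Y(R, X) = -1/4 - R/4 (Y(R, X) = -(R - 1*(-1))/4 = -(R + 1)/4 = -(1 + R)/4 = -1/4 - R/4)
P = -222 (P = -115 - 107 = -222)
P*l + (-157 + Y(-12, -11)) = -222*(-218) + (-157 + (-1/4 - 1/4*(-12))) = 48396 + (-157 + (-1/4 + 3)) = 48396 + (-157 + 11/4) = 48396 - 617/4 = 192967/4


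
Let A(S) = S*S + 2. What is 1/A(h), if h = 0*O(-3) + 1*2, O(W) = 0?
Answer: ⅙ ≈ 0.16667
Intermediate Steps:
h = 2 (h = 0*0 + 1*2 = 0 + 2 = 2)
A(S) = 2 + S² (A(S) = S² + 2 = 2 + S²)
1/A(h) = 1/(2 + 2²) = 1/(2 + 4) = 1/6 = ⅙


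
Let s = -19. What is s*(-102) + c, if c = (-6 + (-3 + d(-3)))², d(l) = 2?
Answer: 1987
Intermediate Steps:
c = 49 (c = (-6 + (-3 + 2))² = (-6 - 1)² = (-7)² = 49)
s*(-102) + c = -19*(-102) + 49 = 1938 + 49 = 1987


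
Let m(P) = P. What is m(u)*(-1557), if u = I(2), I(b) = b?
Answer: -3114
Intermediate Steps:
u = 2
m(u)*(-1557) = 2*(-1557) = -3114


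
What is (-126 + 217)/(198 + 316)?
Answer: 91/514 ≈ 0.17704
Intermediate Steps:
(-126 + 217)/(198 + 316) = 91/514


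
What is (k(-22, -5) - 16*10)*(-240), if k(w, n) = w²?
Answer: -77760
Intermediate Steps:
(k(-22, -5) - 16*10)*(-240) = ((-22)² - 16*10)*(-240) = (484 - 160)*(-240) = 324*(-240) = -77760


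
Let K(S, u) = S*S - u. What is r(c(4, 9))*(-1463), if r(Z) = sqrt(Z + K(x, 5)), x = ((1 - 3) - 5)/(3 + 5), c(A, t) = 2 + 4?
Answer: -1463*sqrt(113)/8 ≈ -1944.0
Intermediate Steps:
c(A, t) = 6
x = -7/8 (x = (-2 - 5)/8 = -7*1/8 = -7/8 ≈ -0.87500)
K(S, u) = S**2 - u
r(Z) = sqrt(-271/64 + Z) (r(Z) = sqrt(Z + ((-7/8)**2 - 1*5)) = sqrt(Z + (49/64 - 5)) = sqrt(Z - 271/64) = sqrt(-271/64 + Z))
r(c(4, 9))*(-1463) = (sqrt(-271 + 64*6)/8)*(-1463) = (sqrt(-271 + 384)/8)*(-1463) = (sqrt(113)/8)*(-1463) = -1463*sqrt(113)/8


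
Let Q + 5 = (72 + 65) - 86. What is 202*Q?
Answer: 9292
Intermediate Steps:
Q = 46 (Q = -5 + ((72 + 65) - 86) = -5 + (137 - 86) = -5 + 51 = 46)
202*Q = 202*46 = 9292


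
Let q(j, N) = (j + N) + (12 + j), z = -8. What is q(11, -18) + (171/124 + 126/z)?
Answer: 101/62 ≈ 1.6290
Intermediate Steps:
q(j, N) = 12 + N + 2*j (q(j, N) = (N + j) + (12 + j) = 12 + N + 2*j)
q(11, -18) + (171/124 + 126/z) = (12 - 18 + 2*11) + (171/124 + 126/(-8)) = (12 - 18 + 22) + (171*(1/124) + 126*(-⅛)) = 16 + (171/124 - 63/4) = 16 - 891/62 = 101/62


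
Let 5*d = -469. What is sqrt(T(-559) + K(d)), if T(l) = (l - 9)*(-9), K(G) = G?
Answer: sqrt(125455)/5 ≈ 70.839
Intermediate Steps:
d = -469/5 (d = (1/5)*(-469) = -469/5 ≈ -93.800)
T(l) = 81 - 9*l (T(l) = (-9 + l)*(-9) = 81 - 9*l)
sqrt(T(-559) + K(d)) = sqrt((81 - 9*(-559)) - 469/5) = sqrt((81 + 5031) - 469/5) = sqrt(5112 - 469/5) = sqrt(25091/5) = sqrt(125455)/5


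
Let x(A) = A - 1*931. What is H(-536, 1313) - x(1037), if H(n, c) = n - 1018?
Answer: -1660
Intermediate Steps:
H(n, c) = -1018 + n
x(A) = -931 + A (x(A) = A - 931 = -931 + A)
H(-536, 1313) - x(1037) = (-1018 - 536) - (-931 + 1037) = -1554 - 1*106 = -1554 - 106 = -1660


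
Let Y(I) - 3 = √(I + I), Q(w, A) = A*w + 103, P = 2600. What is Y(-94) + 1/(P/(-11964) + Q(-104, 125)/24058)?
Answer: 90680403/54212627 + 2*I*√47 ≈ 1.6727 + 13.711*I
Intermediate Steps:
Q(w, A) = 103 + A*w
Y(I) = 3 + √2*√I (Y(I) = 3 + √(I + I) = 3 + √(2*I) = 3 + √2*√I)
Y(-94) + 1/(P/(-11964) + Q(-104, 125)/24058) = (3 + √2*√(-94)) + 1/(2600/(-11964) + (103 + 125*(-104))/24058) = (3 + √2*(I*√94)) + 1/(2600*(-1/11964) + (103 - 13000)*(1/24058)) = (3 + 2*I*√47) + 1/(-650/2991 - 12897*1/24058) = (3 + 2*I*√47) + 1/(-650/2991 - 12897/24058) = (3 + 2*I*√47) + 1/(-54212627/71957478) = (3 + 2*I*√47) - 71957478/54212627 = 90680403/54212627 + 2*I*√47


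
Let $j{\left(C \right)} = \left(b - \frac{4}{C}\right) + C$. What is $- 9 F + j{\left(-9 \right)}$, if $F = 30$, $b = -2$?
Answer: $- \frac{2525}{9} \approx -280.56$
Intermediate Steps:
$j{\left(C \right)} = -2 + C - \frac{4}{C}$ ($j{\left(C \right)} = \left(-2 - \frac{4}{C}\right) + C = -2 + C - \frac{4}{C}$)
$- 9 F + j{\left(-9 \right)} = \left(-9\right) 30 - \left(11 - \frac{4}{9}\right) = -270 - \frac{95}{9} = - \frac{2525}{9}$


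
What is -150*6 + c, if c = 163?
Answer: -737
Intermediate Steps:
-150*6 + c = -150*6 + 163 = -900 + 163 = -737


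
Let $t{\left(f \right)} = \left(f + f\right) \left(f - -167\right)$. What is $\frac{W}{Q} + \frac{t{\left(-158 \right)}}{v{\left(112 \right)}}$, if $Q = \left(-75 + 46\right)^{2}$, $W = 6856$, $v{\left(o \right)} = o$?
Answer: $- \frac{405983}{23548} \approx -17.241$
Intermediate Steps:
$t{\left(f \right)} = 2 f \left(167 + f\right)$ ($t{\left(f \right)} = 2 f \left(f + 167\right) = 2 f \left(167 + f\right)$)
$Q = 841$ ($Q = \left(-29\right)^{2} = 841$)
$\frac{W}{Q} + \frac{t{\left(-158 \right)}}{v{\left(112 \right)}} = \frac{6856}{841} + \frac{2 \left(-158\right) \left(167 - 158\right)}{112} = 6856 \cdot \frac{1}{841} + 2 \left(-158\right) 9 \cdot \frac{1}{112} = \frac{6856}{841} - \frac{711}{28} = - \frac{405983}{23548}$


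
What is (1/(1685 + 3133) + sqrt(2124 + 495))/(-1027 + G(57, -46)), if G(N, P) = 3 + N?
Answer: -1/4659006 - 3*sqrt(291)/967 ≈ -0.052923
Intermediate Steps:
(1/(1685 + 3133) + sqrt(2124 + 495))/(-1027 + G(57, -46)) = (1/(1685 + 3133) + sqrt(2124 + 495))/(-1027 + (3 + 57)) = (1/4818 + sqrt(2619))/(-1027 + 60) = (1/4818 + 3*sqrt(291))/(-967) = (1/4818 + 3*sqrt(291))*(-1/967) = -1/4659006 - 3*sqrt(291)/967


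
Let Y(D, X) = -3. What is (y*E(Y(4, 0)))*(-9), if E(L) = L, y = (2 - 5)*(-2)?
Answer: 162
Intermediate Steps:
y = 6 (y = -3*(-2) = 6)
(y*E(Y(4, 0)))*(-9) = (6*(-3))*(-9) = -18*(-9) = 162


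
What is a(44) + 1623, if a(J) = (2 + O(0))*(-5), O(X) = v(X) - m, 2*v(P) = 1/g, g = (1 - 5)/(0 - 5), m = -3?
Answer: 12759/8 ≈ 1594.9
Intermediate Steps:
g = ⅘ (g = -4/(-5) = -4*(-⅕) = ⅘ ≈ 0.80000)
v(P) = 5/8 (v(P) = 1/(2*(⅘)) = (½)*(5/4) = 5/8)
O(X) = 29/8 (O(X) = 5/8 - 1*(-3) = 5/8 + 3 = 29/8)
a(J) = -225/8 (a(J) = (2 + 29/8)*(-5) = (45/8)*(-5) = -225/8)
a(44) + 1623 = -225/8 + 1623 = 12759/8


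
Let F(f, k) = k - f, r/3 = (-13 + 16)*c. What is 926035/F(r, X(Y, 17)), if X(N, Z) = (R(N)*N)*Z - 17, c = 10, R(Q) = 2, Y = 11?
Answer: 926035/267 ≈ 3468.3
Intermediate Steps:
r = 90 (r = 3*((-13 + 16)*10) = 3*(3*10) = 3*30 = 90)
X(N, Z) = -17 + 2*N*Z (X(N, Z) = (2*N)*Z - 17 = 2*N*Z - 17 = -17 + 2*N*Z)
926035/F(r, X(Y, 17)) = 926035/((-17 + 2*11*17) - 1*90) = 926035/((-17 + 374) - 90) = 926035/(357 - 90) = 926035/267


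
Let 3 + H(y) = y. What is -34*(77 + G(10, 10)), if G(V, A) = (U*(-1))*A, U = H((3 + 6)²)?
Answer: 23902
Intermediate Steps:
H(y) = -3 + y
U = 78 (U = -3 + (3 + 6)² = -3 + 9² = -3 + 81 = 78)
G(V, A) = -78*A (G(V, A) = (78*(-1))*A = -78*A)
-34*(77 + G(10, 10)) = -34*(77 - 78*10) = -34*(77 - 780) = -34*(-703) = 23902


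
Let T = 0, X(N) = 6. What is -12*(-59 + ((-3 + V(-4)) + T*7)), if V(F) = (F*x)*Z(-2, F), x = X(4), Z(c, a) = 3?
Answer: 1608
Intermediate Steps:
x = 6
V(F) = 18*F (V(F) = (F*6)*3 = (6*F)*3 = 18*F)
-12*(-59 + ((-3 + V(-4)) + T*7)) = -12*(-59 + ((-3 + 18*(-4)) + 0*7)) = -12*(-59 + ((-3 - 72) + 0)) = -12*(-59 + (-75 + 0)) = -12*(-59 - 75) = -12*(-134) = 1608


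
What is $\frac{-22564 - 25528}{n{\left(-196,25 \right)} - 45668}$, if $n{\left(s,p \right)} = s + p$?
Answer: $\frac{48092}{45839} \approx 1.0492$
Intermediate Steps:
$n{\left(s,p \right)} = p + s$
$\frac{-22564 - 25528}{n{\left(-196,25 \right)} - 45668} = \frac{-22564 - 25528}{\left(25 - 196\right) - 45668} = - \frac{48092}{-171 - 45668} = - \frac{48092}{-45839} = \left(-48092\right) \left(- \frac{1}{45839}\right) = \frac{48092}{45839}$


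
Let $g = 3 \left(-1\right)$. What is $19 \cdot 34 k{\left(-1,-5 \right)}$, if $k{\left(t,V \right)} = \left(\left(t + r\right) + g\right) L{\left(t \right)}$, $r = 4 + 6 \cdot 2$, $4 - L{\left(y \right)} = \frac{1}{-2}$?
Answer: $34884$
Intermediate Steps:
$L{\left(y \right)} = \frac{9}{2}$ ($L{\left(y \right)} = 4 - \frac{1}{-2} = 4 - - \frac{1}{2} = 4 + \frac{1}{2} = \frac{9}{2}$)
$r = 16$ ($r = 4 + 12 = 16$)
$g = -3$
$k{\left(t,V \right)} = \frac{117}{2} + \frac{9 t}{2}$ ($k{\left(t,V \right)} = \left(\left(t + 16\right) - 3\right) \frac{9}{2} = \left(\left(16 + t\right) - 3\right) \frac{9}{2} = \left(13 + t\right) \frac{9}{2} = \frac{117}{2} + \frac{9 t}{2}$)
$19 \cdot 34 k{\left(-1,-5 \right)} = 19 \cdot 34 \left(\frac{117}{2} + \frac{9}{2} \left(-1\right)\right) = 646 \left(\frac{117}{2} - \frac{9}{2}\right) = 646 \cdot 54 = 34884$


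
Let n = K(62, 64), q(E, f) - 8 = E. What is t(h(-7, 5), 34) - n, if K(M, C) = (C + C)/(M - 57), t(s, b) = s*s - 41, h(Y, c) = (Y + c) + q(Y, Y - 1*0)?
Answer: -328/5 ≈ -65.600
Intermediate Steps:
q(E, f) = 8 + E
h(Y, c) = 8 + c + 2*Y (h(Y, c) = (Y + c) + (8 + Y) = 8 + c + 2*Y)
t(s, b) = -41 + s² (t(s, b) = s² - 41 = -41 + s²)
K(M, C) = 2*C/(-57 + M) (K(M, C) = (2*C)/(-57 + M) = 2*C/(-57 + M))
n = 128/5 (n = 2*64/(-57 + 62) = 2*64/5 = 2*64*(⅕) = 128/5 ≈ 25.600)
t(h(-7, 5), 34) - n = (-41 + (8 + 5 + 2*(-7))²) - 1*128/5 = (-41 + (8 + 5 - 14)²) - 128/5 = (-41 + (-1)²) - 128/5 = (-41 + 1) - 128/5 = -40 - 128/5 = -328/5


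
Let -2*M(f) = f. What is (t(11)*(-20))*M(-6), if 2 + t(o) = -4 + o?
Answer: -300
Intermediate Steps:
M(f) = -f/2
t(o) = -6 + o (t(o) = -2 + (-4 + o) = -6 + o)
(t(11)*(-20))*M(-6) = ((-6 + 11)*(-20))*(-½*(-6)) = (5*(-20))*3 = -100*3 = -300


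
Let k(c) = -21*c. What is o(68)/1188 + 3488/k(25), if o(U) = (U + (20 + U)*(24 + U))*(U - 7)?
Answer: 21442363/51975 ≈ 412.55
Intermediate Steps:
o(U) = (-7 + U)*(U + (20 + U)*(24 + U)) (o(U) = (U + (20 + U)*(24 + U))*(-7 + U) = (-7 + U)*(U + (20 + U)*(24 + U)))
o(68)/1188 + 3488/k(25) = (-3360 + 68³ + 38*68² + 165*68)/1188 + 3488/((-21*25)) = (-3360 + 314432 + 38*4624 + 11220)*(1/1188) + 3488/(-525) = (-3360 + 314432 + 175712 + 11220)*(1/1188) + 3488*(-1/525) = 498004*(1/1188) - 3488/525 = 124501/297 - 3488/525 = 21442363/51975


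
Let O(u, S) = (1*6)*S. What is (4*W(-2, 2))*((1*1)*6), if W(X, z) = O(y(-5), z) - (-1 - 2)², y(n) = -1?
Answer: 72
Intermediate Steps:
O(u, S) = 6*S
W(X, z) = -9 + 6*z (W(X, z) = 6*z - (-1 - 2)² = 6*z - 1*(-3)² = 6*z - 1*9 = 6*z - 9 = -9 + 6*z)
(4*W(-2, 2))*((1*1)*6) = (4*(-9 + 6*2))*((1*1)*6) = (4*(-9 + 12))*(1*6) = (4*3)*6 = 12*6 = 72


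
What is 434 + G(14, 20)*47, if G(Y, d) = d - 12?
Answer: 810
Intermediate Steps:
G(Y, d) = -12 + d
434 + G(14, 20)*47 = 434 + (-12 + 20)*47 = 434 + 8*47 = 434 + 376 = 810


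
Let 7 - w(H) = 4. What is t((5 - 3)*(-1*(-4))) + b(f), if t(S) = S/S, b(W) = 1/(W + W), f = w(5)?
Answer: 7/6 ≈ 1.1667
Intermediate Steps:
w(H) = 3 (w(H) = 7 - 1*4 = 7 - 4 = 3)
f = 3
b(W) = 1/(2*W)
t(S) = 1
t((5 - 3)*(-1*(-4))) + b(f) = 1 + (½)/3 = 1 + (½)*(⅓) = 1 + ⅙ = 7/6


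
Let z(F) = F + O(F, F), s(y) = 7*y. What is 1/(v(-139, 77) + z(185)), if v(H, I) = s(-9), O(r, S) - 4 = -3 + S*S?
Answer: 1/34348 ≈ 2.9114e-5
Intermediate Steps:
O(r, S) = 1 + S² (O(r, S) = 4 + (-3 + S*S) = 4 + (-3 + S²) = 1 + S²)
v(H, I) = -63 (v(H, I) = 7*(-9) = -63)
z(F) = 1 + F + F² (z(F) = F + (1 + F²) = 1 + F + F²)
1/(v(-139, 77) + z(185)) = 1/(-63 + (1 + 185 + 185²)) = 1/(-63 + (1 + 185 + 34225)) = 1/(-63 + 34411) = 1/34348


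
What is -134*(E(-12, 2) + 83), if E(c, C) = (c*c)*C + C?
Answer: -49982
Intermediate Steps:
E(c, C) = C + C*c**2 (E(c, C) = c**2*C + C = C*c**2 + C = C + C*c**2)
-134*(E(-12, 2) + 83) = -134*(2*(1 + (-12)**2) + 83) = -134*(2*(1 + 144) + 83) = -134*(2*145 + 83) = -134*(290 + 83) = -134*373 = -49982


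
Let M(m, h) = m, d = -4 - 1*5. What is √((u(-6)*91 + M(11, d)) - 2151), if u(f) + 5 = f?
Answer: 3*I*√349 ≈ 56.045*I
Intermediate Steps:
d = -9 (d = -4 - 5 = -9)
u(f) = -5 + f
√((u(-6)*91 + M(11, d)) - 2151) = √(((-5 - 6)*91 + 11) - 2151) = √((-11*91 + 11) - 2151) = √((-1001 + 11) - 2151) = √(-990 - 2151) = √(-3141) = 3*I*√349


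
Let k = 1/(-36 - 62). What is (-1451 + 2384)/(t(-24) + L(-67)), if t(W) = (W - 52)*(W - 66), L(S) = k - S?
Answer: 91434/676885 ≈ 0.13508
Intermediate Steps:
k = -1/98 (k = 1/(-98) = -1/98 ≈ -0.010204)
L(S) = -1/98 - S
t(W) = (-66 + W)*(-52 + W) (t(W) = (-52 + W)*(-66 + W) = (-66 + W)*(-52 + W))
(-1451 + 2384)/(t(-24) + L(-67)) = (-1451 + 2384)/((3432 + (-24)² - 118*(-24)) + (-1/98 - 1*(-67))) = 933/((3432 + 576 + 2832) + (-1/98 + 67)) = 933/(6840 + 6565/98) = 933/(676885/98) = 933*(98/676885) = 91434/676885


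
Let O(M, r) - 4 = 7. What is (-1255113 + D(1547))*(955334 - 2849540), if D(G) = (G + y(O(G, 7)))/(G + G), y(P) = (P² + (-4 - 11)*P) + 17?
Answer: 3677902224358506/1547 ≈ 2.3774e+12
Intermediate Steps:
O(M, r) = 11 (O(M, r) = 4 + 7 = 11)
y(P) = 17 + P² - 15*P (y(P) = (P² - 15*P) + 17 = 17 + P² - 15*P)
D(G) = (-27 + G)/(2*G) (D(G) = (G + (17 + 11² - 15*11))/(G + G) = (G + (17 + 121 - 165))/((2*G)) = (G - 27)*(1/(2*G)) = (-27 + G)*(1/(2*G)) = (-27 + G)/(2*G))
(-1255113 + D(1547))*(955334 - 2849540) = (-1255113 + (½)*(-27 + 1547)/1547)*(955334 - 2849540) = (-1255113 + (½)*(1/1547)*1520)*(-1894206) = (-1255113 + 760/1547)*(-1894206) = -1941659051/1547*(-1894206) = 3677902224358506/1547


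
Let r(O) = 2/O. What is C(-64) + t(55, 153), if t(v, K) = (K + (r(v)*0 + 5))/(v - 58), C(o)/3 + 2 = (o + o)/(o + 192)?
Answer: -185/3 ≈ -61.667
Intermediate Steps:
C(o) = -6 + 6*o/(192 + o) (C(o) = -6 + 3*((o + o)/(o + 192)) = -6 + 3*((2*o)/(192 + o)) = -6 + 3*(2*o/(192 + o)) = -6 + 6*o/(192 + o))
t(v, K) = (5 + K)/(-58 + v) (t(v, K) = (K + ((2/v)*0 + 5))/(v - 58) = (K + (0 + 5))/(-58 + v) = (K + 5)/(-58 + v) = (5 + K)/(-58 + v))
C(-64) + t(55, 153) = -1152/(192 - 64) + (5 + 153)/(-58 + 55) = -1152/128 + 158/(-3) = -1152*1/128 - ⅓*158 = -9 - 158/3 = -185/3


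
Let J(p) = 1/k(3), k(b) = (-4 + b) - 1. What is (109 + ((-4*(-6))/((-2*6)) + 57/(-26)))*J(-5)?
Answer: -2725/52 ≈ -52.404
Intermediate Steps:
k(b) = -5 + b
J(p) = -1/2 (J(p) = 1/(-5 + 3) = 1/(-2) = -1/2)
(109 + ((-4*(-6))/((-2*6)) + 57/(-26)))*J(-5) = (109 + ((-4*(-6))/((-2*6)) + 57/(-26)))*(-1/2) = (109 + (24/(-12) + 57*(-1/26)))*(-1/2) = (109 + (24*(-1/12) - 57/26))*(-1/2) = (109 + (-2 - 57/26))*(-1/2) = (109 - 109/26)*(-1/2) = (2725/26)*(-1/2) = -2725/52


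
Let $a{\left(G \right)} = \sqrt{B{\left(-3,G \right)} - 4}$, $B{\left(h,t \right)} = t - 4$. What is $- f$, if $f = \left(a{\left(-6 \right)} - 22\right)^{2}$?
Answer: $-470 + 44 i \sqrt{14} \approx -470.0 + 164.63 i$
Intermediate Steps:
$B{\left(h,t \right)} = -4 + t$ ($B{\left(h,t \right)} = t - 4 = -4 + t$)
$a{\left(G \right)} = \sqrt{-8 + G}$ ($a{\left(G \right)} = \sqrt{\left(-4 + G\right) - 4} = \sqrt{-8 + G}$)
$f = \left(-22 + i \sqrt{14}\right)^{2}$ ($f = \left(\sqrt{-8 - 6} - 22\right)^{2} = \left(\sqrt{-14} - 22\right)^{2} = \left(i \sqrt{14} - 22\right)^{2} = \left(-22 + i \sqrt{14}\right)^{2} \approx 470.0 - 164.63 i$)
$- f = - \left(22 - i \sqrt{14}\right)^{2}$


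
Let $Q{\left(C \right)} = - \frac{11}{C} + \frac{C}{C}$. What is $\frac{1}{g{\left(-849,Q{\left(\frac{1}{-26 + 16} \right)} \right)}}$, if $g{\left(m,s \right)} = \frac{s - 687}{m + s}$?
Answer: $\frac{41}{32} \approx 1.2813$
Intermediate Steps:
$Q{\left(C \right)} = 1 - \frac{11}{C}$ ($Q{\left(C \right)} = - \frac{11}{C} + 1 = 1 - \frac{11}{C}$)
$g{\left(m,s \right)} = \frac{-687 + s}{m + s}$
$\frac{1}{g{\left(-849,Q{\left(\frac{1}{-26 + 16} \right)} \right)}} = \frac{1}{\frac{1}{-849 + \frac{-11 + \frac{1}{-26 + 16}}{\frac{1}{-26 + 16}}} \left(-687 + \frac{-11 + \frac{1}{-26 + 16}}{\frac{1}{-26 + 16}}\right)} = \frac{1}{\frac{1}{-849 + \frac{-11 + \frac{1}{-10}}{\frac{1}{-10}}} \left(-687 + \frac{-11 + \frac{1}{-10}}{\frac{1}{-10}}\right)} = \frac{1}{\frac{1}{-849 + \frac{-11 - \frac{1}{10}}{- \frac{1}{10}}} \left(-687 + \frac{-11 - \frac{1}{10}}{- \frac{1}{10}}\right)} = \frac{1}{\frac{1}{-849 - -111} \left(-687 - -111\right)} = \frac{1}{\frac{1}{-849 + 111} \left(-687 + 111\right)} = \frac{1}{\frac{1}{-738} \left(-576\right)} = \frac{1}{\left(- \frac{1}{738}\right) \left(-576\right)} = \frac{1}{\frac{32}{41}} = \frac{41}{32}$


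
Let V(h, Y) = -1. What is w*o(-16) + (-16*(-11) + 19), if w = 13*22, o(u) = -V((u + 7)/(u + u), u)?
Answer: 481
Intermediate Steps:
o(u) = 1 (o(u) = -1*(-1) = 1)
w = 286
w*o(-16) + (-16*(-11) + 19) = 286*1 + (-16*(-11) + 19) = 286 + (176 + 19) = 286 + 195 = 481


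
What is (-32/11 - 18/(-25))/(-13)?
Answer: 602/3575 ≈ 0.16839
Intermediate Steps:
(-32/11 - 18/(-25))/(-13) = (-32*1/11 - 18*(-1/25))*(-1/13) = (-32/11 + 18/25)*(-1/13) = -602/275*(-1/13) = 602/3575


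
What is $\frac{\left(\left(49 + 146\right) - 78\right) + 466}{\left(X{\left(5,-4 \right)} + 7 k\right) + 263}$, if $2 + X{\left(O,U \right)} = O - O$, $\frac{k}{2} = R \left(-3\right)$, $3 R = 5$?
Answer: $\frac{583}{191} \approx 3.0524$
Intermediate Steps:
$R = \frac{5}{3}$ ($R = \frac{1}{3} \cdot 5 = \frac{5}{3} \approx 1.6667$)
$k = -10$ ($k = 2 \cdot \frac{5}{3} \left(-3\right) = 2 \left(-5\right) = -10$)
$X{\left(O,U \right)} = -2$ ($X{\left(O,U \right)} = -2 + \left(O - O\right) = -2 + 0 = -2$)
$\frac{\left(\left(49 + 146\right) - 78\right) + 466}{\left(X{\left(5,-4 \right)} + 7 k\right) + 263} = \frac{\left(\left(49 + 146\right) - 78\right) + 466}{\left(-2 + 7 \left(-10\right)\right) + 263} = \frac{\left(195 - 78\right) + 466}{\left(-2 - 70\right) + 263} = \frac{117 + 466}{-72 + 263} = \frac{583}{191}$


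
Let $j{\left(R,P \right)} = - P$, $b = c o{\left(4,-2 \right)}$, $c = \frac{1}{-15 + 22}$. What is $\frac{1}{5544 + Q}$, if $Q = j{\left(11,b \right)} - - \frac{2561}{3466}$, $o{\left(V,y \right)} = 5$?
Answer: $\frac{24262}{134509125} \approx 0.00018037$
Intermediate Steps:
$c = \frac{1}{7} \approx 0.14286$
$b = \frac{5}{7}$ ($b = \frac{1}{7} \cdot 5 = \frac{5}{7} \approx 0.71429$)
$Q = \frac{597}{24262}$ ($Q = \left(-1\right) \frac{5}{7} - - \frac{2561}{3466} = - \frac{5}{7} - \left(-2561\right) \frac{1}{3466} = - \frac{5}{7} - - \frac{2561}{3466} = - \frac{5}{7} + \frac{2561}{3466} = \frac{597}{24262} \approx 0.024606$)
$\frac{1}{5544 + Q} = \frac{1}{5544 + \frac{597}{24262}} = \frac{1}{\frac{134509125}{24262}} = \frac{24262}{134509125}$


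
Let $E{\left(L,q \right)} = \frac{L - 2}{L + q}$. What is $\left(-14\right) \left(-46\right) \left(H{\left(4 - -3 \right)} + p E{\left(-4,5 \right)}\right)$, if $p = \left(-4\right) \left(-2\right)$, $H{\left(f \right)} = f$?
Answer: $-26404$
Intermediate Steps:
$E{\left(L,q \right)} = \frac{-2 + L}{L + q}$
$p = 8$
$\left(-14\right) \left(-46\right) \left(H{\left(4 - -3 \right)} + p E{\left(-4,5 \right)}\right) = \left(-14\right) \left(-46\right) \left(\left(4 - -3\right) + 8 \frac{-2 - 4}{-4 + 5}\right) = 644 \left(\left(4 + 3\right) + 8 \cdot 1^{-1} \left(-6\right)\right) = 644 \left(7 + 8 \cdot 1 \left(-6\right)\right) = 644 \left(7 + 8 \left(-6\right)\right) = 644 \left(7 - 48\right) = 644 \left(-41\right) = -26404$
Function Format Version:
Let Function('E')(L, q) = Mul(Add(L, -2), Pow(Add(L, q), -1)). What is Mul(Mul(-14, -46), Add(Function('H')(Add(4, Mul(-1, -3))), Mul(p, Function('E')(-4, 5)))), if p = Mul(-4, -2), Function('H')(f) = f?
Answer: -26404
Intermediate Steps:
Function('E')(L, q) = Mul(Pow(Add(L, q), -1), Add(-2, L)) (Function('E')(L, q) = Mul(Add(-2, L), Pow(Add(L, q), -1)) = Mul(Pow(Add(L, q), -1), Add(-2, L)))
p = 8
Mul(Mul(-14, -46), Add(Function('H')(Add(4, Mul(-1, -3))), Mul(p, Function('E')(-4, 5)))) = Mul(Mul(-14, -46), Add(Add(4, Mul(-1, -3)), Mul(8, Mul(Pow(Add(-4, 5), -1), Add(-2, -4))))) = Mul(644, Add(Add(4, 3), Mul(8, Mul(Pow(1, -1), -6)))) = Mul(644, Add(7, Mul(8, Mul(1, -6)))) = Mul(644, Add(7, Mul(8, -6))) = Mul(644, Add(7, -48)) = Mul(644, -41) = -26404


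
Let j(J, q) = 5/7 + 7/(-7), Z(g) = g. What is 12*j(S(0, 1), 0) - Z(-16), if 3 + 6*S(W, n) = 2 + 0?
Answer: 88/7 ≈ 12.571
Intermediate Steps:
S(W, n) = -⅙ (S(W, n) = -½ + (2 + 0)/6 = -½ + (⅙)*2 = -½ + ⅓ = -⅙)
j(J, q) = -2/7 (j(J, q) = 5*(⅐) + 7*(-⅐) = 5/7 - 1 = -2/7)
12*j(S(0, 1), 0) - Z(-16) = 12*(-2/7) - 1*(-16) = -24/7 + 16 = 88/7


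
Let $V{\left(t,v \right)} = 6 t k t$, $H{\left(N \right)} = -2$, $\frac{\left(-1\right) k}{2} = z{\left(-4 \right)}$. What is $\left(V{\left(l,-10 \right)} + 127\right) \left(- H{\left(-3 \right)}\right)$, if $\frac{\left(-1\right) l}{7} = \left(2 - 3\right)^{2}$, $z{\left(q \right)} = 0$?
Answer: $254$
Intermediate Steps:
$k = 0$ ($k = \left(-2\right) 0 = 0$)
$l = -7$ ($l = - 7 \left(2 - 3\right)^{2} = - 7 \left(-1\right)^{2} = \left(-7\right) 1 = -7$)
$V{\left(t,v \right)} = 0$ ($V{\left(t,v \right)} = 6 t 0 t = 0 t = 0$)
$\left(V{\left(l,-10 \right)} + 127\right) \left(- H{\left(-3 \right)}\right) = \left(0 + 127\right) \left(\left(-1\right) \left(-2\right)\right) = 127 \cdot 2 = 254$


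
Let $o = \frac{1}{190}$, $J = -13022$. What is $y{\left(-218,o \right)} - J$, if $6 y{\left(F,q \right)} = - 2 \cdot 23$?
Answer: $\frac{39043}{3} \approx 13014.0$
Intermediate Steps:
$o = \frac{1}{190} \approx 0.0052632$
$y{\left(F,q \right)} = - \frac{23}{3}$ ($y{\left(F,q \right)} = \frac{\left(-1\right) 2 \cdot 23}{6} = \frac{\left(-1\right) 46}{6} = \frac{1}{6} \left(-46\right) = - \frac{23}{3}$)
$y{\left(-218,o \right)} - J = - \frac{23}{3} - -13022 = - \frac{23}{3} + 13022 = \frac{39043}{3}$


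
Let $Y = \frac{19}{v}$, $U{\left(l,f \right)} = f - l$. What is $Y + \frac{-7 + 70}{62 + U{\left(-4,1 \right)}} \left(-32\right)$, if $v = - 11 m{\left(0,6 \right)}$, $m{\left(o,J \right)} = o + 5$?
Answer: $- \frac{112153}{3685} \approx -30.435$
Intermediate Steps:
$m{\left(o,J \right)} = 5 + o$
$v = -55$ ($v = - 11 \left(5 + 0\right) = \left(-11\right) 5 = -55$)
$Y = - \frac{19}{55}$ ($Y = \frac{19}{-55} = 19 \left(- \frac{1}{55}\right) = - \frac{19}{55} \approx -0.34545$)
$Y + \frac{-7 + 70}{62 + U{\left(-4,1 \right)}} \left(-32\right) = - \frac{19}{55} + \frac{-7 + 70}{62 + \left(1 - -4\right)} \left(-32\right) = - \frac{19}{55} + \frac{63}{62 + \left(1 + 4\right)} \left(-32\right) = - \frac{19}{55} + \frac{63}{62 + 5} \left(-32\right) = - \frac{19}{55} + \frac{63}{67} \left(-32\right) = - \frac{19}{55} - \frac{2016}{67} = - \frac{112153}{3685}$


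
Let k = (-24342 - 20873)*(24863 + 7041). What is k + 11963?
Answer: -1442527397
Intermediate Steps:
k = -1442539360 (k = -45215*31904 = -1442539360)
k + 11963 = -1442539360 + 11963 = -1442527397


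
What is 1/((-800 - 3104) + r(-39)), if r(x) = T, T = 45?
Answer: -1/3859 ≈ -0.00025913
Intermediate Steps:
r(x) = 45
1/((-800 - 3104) + r(-39)) = 1/((-800 - 3104) + 45) = 1/(-3904 + 45) = 1/(-3859) = -1/3859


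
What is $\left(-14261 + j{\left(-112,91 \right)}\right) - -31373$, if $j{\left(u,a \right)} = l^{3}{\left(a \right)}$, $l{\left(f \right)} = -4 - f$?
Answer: $-840263$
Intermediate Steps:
$j{\left(u,a \right)} = \left(-4 - a\right)^{3}$
$\left(-14261 + j{\left(-112,91 \right)}\right) - -31373 = \left(-14261 - \left(4 + 91\right)^{3}\right) - -31373 = \left(-14261 - 95^{3}\right) + 31373 = \left(-14261 - 857375\right) + 31373 = -871636 + 31373 = -840263$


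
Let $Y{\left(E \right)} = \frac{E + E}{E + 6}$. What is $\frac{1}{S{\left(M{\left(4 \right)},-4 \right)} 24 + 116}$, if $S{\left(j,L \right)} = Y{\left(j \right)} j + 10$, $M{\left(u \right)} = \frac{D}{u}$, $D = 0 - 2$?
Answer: $\frac{11}{3940} \approx 0.0027919$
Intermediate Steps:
$D = -2$
$M{\left(u \right)} = - \frac{2}{u}$
$Y{\left(E \right)} = \frac{2 E}{6 + E}$
$S{\left(j,L \right)} = 10 + \frac{2 j^{2}}{6 + j}$ ($S{\left(j,L \right)} = \frac{2 j}{6 + j} j + 10 = \frac{2 j^{2}}{6 + j} + 10 = 10 + \frac{2 j^{2}}{6 + j}$)
$\frac{1}{S{\left(M{\left(4 \right)},-4 \right)} 24 + 116} = \frac{1}{\frac{2 \left(30 + \left(- \frac{2}{4}\right)^{2} + 5 \left(- \frac{2}{4}\right)\right)}{6 - \frac{2}{4}} \cdot 24 + 116} = \frac{1}{\frac{2 \left(30 + \left(\left(-2\right) \frac{1}{4}\right)^{2} + 5 \left(\left(-2\right) \frac{1}{4}\right)\right)}{6 - \frac{1}{2}} \cdot 24 + 116} = \frac{1}{\frac{2 \left(30 + \left(- \frac{1}{2}\right)^{2} + 5 \left(- \frac{1}{2}\right)\right)}{6 - \frac{1}{2}} \cdot 24 + 116} = \frac{1}{\frac{2 \left(30 + \frac{1}{4} - \frac{5}{2}\right)}{\frac{11}{2}} \cdot 24 + 116} = \frac{1}{2 \cdot \frac{2}{11} \cdot \frac{111}{4} \cdot 24 + 116} = \frac{1}{\frac{111}{11} \cdot 24 + 116} = \frac{1}{\frac{2664}{11} + 116} = \frac{1}{\frac{3940}{11}} = \frac{11}{3940}$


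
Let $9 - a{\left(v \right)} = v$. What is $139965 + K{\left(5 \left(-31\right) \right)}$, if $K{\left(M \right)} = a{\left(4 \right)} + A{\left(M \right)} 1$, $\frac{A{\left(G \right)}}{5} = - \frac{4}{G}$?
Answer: $\frac{4339074}{31} \approx 1.3997 \cdot 10^{5}$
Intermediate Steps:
$a{\left(v \right)} = 9 - v$
$A{\left(G \right)} = - \frac{20}{G}$ ($A{\left(G \right)} = 5 \left(- \frac{4}{G}\right) = - \frac{20}{G}$)
$K{\left(M \right)} = 5 - \frac{20}{M}$ ($K{\left(M \right)} = \left(9 - 4\right) + - \frac{20}{M} 1 = \left(9 - 4\right) - \frac{20}{M} = 5 - \frac{20}{M}$)
$139965 + K{\left(5 \left(-31\right) \right)} = 139965 + \left(5 - \frac{20}{5 \left(-31\right)}\right) = 139965 + \left(5 - \frac{20}{-155}\right) = 139965 + \left(5 - - \frac{4}{31}\right) = 139965 + \left(5 + \frac{4}{31}\right) = 139965 + \frac{159}{31} = \frac{4339074}{31}$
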